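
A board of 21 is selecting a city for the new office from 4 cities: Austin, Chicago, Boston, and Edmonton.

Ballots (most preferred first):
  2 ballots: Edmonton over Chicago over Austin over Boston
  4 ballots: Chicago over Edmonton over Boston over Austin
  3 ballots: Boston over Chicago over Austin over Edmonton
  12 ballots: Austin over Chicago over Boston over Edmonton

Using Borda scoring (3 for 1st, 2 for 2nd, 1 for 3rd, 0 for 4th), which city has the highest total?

Chicago

Austin: 2×1 + 4×0 + 3×1 + 12×3 = 41
Chicago: 2×2 + 4×3 + 3×2 + 12×2 = 46
Boston: 2×0 + 4×1 + 3×3 + 12×1 = 25
Edmonton: 2×3 + 4×2 + 3×0 + 12×0 = 14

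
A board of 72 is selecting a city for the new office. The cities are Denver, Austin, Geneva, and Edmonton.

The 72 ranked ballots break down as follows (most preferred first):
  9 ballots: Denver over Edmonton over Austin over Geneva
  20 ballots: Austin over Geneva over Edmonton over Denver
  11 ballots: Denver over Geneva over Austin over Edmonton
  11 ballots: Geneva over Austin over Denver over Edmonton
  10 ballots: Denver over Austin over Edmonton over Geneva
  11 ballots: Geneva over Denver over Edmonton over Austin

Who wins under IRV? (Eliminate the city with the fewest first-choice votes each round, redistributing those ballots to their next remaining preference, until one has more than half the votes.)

Round 1: Denver 30, Austin 20, Geneva 22, Edmonton 0. Edmonton eliminated.
Round 2: Denver 30, Austin 20, Geneva 22. Austin eliminated.
Round 3: Denver 30, Geneva 42. Geneva has a majority (≥37).

Geneva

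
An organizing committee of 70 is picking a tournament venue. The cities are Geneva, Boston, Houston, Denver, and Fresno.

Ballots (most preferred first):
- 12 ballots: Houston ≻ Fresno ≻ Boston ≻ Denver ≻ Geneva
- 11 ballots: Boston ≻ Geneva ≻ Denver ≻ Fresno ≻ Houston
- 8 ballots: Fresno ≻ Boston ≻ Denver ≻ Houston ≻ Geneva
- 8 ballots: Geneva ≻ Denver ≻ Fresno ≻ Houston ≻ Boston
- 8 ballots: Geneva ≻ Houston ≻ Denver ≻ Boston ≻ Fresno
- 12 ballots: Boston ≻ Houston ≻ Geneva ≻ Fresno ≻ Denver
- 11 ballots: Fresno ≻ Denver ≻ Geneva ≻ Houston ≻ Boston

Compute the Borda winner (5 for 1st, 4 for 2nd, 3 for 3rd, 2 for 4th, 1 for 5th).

Geneva: 12×1 + 11×4 + 8×1 + 8×5 + 8×5 + 12×3 + 11×3 = 213
Boston: 12×3 + 11×5 + 8×4 + 8×1 + 8×2 + 12×5 + 11×1 = 218
Houston: 12×5 + 11×1 + 8×2 + 8×2 + 8×4 + 12×4 + 11×2 = 205
Denver: 12×2 + 11×3 + 8×3 + 8×4 + 8×3 + 12×1 + 11×4 = 193
Fresno: 12×4 + 11×2 + 8×5 + 8×3 + 8×1 + 12×2 + 11×5 = 221

Fresno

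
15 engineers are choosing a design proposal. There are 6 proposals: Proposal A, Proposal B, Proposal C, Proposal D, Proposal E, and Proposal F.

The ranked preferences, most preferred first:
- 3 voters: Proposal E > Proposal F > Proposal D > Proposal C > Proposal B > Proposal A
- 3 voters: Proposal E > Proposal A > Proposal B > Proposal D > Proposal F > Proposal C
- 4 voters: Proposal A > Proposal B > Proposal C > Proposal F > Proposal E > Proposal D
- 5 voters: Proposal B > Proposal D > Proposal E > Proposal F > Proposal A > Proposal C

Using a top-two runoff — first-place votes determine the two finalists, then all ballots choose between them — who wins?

Round 1 first-place votes: Proposal A 4, Proposal B 5, Proposal C 0, Proposal D 0, Proposal E 6, Proposal F 0. Proposal E and Proposal B advance.
Runoff: Proposal E is ranked above Proposal B on 6 ballots, Proposal B above Proposal E on 9.

Proposal B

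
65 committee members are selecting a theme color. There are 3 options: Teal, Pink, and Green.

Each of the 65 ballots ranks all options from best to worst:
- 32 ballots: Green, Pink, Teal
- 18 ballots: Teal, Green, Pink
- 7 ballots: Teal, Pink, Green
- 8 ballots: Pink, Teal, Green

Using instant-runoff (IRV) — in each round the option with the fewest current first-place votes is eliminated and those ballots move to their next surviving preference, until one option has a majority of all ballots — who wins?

Round 1: Teal 25, Pink 8, Green 32. Pink eliminated.
Round 2: Teal 33, Green 32. Teal has a majority (≥33).

Teal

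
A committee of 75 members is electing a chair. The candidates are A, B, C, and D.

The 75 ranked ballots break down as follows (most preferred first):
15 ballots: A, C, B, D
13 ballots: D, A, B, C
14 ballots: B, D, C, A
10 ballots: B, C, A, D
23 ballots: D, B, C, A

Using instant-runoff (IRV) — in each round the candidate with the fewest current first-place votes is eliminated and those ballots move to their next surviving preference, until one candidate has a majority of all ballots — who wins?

Round 1: A 15, B 24, C 0, D 36. C eliminated.
Round 2: A 15, B 24, D 36. A eliminated.
Round 3: B 39, D 36. B has a majority (≥38).

B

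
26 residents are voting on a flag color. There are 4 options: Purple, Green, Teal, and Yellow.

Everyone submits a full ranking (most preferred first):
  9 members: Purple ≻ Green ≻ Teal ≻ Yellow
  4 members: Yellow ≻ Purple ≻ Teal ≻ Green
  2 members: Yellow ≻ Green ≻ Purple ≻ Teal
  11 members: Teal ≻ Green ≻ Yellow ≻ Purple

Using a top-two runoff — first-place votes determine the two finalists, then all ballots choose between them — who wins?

Round 1 first-place votes: Purple 9, Green 0, Teal 11, Yellow 6. Teal and Purple advance.
Runoff: Teal is ranked above Purple on 11 ballots, Purple above Teal on 15.

Purple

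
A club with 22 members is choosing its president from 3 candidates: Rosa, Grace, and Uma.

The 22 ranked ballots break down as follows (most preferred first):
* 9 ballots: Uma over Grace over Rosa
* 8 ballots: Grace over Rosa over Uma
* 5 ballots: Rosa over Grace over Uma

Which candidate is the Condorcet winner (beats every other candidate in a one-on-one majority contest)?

Grace

Grace vs Rosa: 17–5
Grace vs Uma: 13–9
Grace beats every other candidate.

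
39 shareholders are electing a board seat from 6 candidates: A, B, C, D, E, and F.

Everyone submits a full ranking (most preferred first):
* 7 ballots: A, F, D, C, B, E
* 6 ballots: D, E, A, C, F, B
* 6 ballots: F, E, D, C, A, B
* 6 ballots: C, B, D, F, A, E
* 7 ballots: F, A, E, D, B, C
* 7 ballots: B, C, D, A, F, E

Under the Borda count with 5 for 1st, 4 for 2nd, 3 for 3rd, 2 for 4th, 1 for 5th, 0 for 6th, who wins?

A: 7×5 + 6×3 + 6×1 + 6×1 + 7×4 + 7×2 = 107
B: 7×1 + 6×0 + 6×0 + 6×4 + 7×1 + 7×5 = 73
C: 7×2 + 6×2 + 6×2 + 6×5 + 7×0 + 7×4 = 96
D: 7×3 + 6×5 + 6×3 + 6×3 + 7×2 + 7×3 = 122
E: 7×0 + 6×4 + 6×4 + 6×0 + 7×3 + 7×0 = 69
F: 7×4 + 6×1 + 6×5 + 6×2 + 7×5 + 7×1 = 118

D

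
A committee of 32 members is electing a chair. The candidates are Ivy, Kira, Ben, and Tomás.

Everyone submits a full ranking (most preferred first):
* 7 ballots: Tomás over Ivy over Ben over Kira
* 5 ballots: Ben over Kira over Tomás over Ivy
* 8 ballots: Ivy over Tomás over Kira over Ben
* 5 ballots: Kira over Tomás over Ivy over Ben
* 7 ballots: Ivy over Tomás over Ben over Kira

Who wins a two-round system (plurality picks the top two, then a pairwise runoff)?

Round 1 first-place votes: Ivy 15, Kira 5, Ben 5, Tomás 7. Ivy and Tomás advance.
Runoff: Ivy is ranked above Tomás on 15 ballots, Tomás above Ivy on 17.

Tomás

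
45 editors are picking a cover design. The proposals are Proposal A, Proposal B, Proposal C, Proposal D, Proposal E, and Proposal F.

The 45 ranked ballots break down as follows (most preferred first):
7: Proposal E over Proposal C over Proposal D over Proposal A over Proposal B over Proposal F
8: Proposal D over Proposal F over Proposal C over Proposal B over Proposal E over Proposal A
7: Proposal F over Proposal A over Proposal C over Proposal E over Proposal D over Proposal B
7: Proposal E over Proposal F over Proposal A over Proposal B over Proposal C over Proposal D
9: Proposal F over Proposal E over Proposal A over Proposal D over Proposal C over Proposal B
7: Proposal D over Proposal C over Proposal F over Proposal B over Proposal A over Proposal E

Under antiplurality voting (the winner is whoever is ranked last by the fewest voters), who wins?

Proposal C

Last-place votes: Proposal A 8, Proposal B 16, Proposal C 0, Proposal D 7, Proposal E 7, Proposal F 7.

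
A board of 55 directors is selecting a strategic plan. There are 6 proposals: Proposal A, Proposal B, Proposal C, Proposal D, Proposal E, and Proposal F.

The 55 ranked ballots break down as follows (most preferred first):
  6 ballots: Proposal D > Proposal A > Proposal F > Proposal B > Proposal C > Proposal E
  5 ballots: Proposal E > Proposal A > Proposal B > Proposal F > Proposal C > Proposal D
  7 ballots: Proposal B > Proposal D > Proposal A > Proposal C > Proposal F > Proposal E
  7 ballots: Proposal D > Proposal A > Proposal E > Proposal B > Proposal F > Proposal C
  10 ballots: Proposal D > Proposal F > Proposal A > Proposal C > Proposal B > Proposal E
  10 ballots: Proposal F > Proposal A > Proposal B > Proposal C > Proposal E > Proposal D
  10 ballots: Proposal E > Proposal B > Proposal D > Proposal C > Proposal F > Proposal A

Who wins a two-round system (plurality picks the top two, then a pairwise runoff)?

Proposal D

Round 1 first-place votes: Proposal A 0, Proposal B 7, Proposal C 0, Proposal D 23, Proposal E 15, Proposal F 10. Proposal D and Proposal E advance.
Runoff: Proposal D is ranked above Proposal E on 30 ballots, Proposal E above Proposal D on 25.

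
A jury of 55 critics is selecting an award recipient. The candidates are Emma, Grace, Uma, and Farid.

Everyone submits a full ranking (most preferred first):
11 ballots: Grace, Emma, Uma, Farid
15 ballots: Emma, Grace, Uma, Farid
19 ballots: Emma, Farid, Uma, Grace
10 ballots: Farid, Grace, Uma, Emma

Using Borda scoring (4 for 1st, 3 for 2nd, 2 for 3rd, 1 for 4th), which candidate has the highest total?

Emma: 11×3 + 15×4 + 19×4 + 10×1 = 179
Grace: 11×4 + 15×3 + 19×1 + 10×3 = 138
Uma: 11×2 + 15×2 + 19×2 + 10×2 = 110
Farid: 11×1 + 15×1 + 19×3 + 10×4 = 123

Emma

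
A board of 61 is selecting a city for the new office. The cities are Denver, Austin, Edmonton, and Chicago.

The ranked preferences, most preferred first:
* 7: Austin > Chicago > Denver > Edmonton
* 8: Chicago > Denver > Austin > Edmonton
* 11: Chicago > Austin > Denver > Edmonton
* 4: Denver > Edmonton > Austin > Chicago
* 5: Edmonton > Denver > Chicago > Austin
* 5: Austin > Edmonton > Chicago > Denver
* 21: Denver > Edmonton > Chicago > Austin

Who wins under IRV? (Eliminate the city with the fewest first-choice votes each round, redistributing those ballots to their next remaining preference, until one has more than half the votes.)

Round 1: Denver 25, Austin 12, Edmonton 5, Chicago 19. Edmonton eliminated.
Round 2: Denver 30, Austin 12, Chicago 19. Austin eliminated.
Round 3: Denver 30, Chicago 31. Chicago has a majority (≥31).

Chicago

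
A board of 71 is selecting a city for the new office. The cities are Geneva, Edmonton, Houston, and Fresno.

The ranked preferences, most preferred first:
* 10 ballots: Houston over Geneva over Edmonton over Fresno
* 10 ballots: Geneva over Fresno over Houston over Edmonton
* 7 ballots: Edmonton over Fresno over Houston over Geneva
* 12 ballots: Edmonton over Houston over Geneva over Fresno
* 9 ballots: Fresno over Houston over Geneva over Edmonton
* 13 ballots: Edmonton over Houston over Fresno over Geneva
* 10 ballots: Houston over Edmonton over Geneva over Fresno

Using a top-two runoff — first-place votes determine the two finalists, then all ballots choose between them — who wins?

Houston

Round 1 first-place votes: Geneva 10, Edmonton 32, Houston 20, Fresno 9. Edmonton and Houston advance.
Runoff: Edmonton is ranked above Houston on 32 ballots, Houston above Edmonton on 39.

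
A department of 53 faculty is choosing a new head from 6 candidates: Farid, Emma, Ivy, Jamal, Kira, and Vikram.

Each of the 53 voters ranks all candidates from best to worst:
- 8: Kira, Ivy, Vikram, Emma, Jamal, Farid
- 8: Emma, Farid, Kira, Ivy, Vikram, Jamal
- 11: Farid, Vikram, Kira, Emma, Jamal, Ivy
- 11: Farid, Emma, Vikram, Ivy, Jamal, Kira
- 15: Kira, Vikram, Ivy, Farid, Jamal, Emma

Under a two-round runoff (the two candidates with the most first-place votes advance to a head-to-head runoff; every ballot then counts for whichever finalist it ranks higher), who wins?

Round 1 first-place votes: Farid 22, Emma 8, Ivy 0, Jamal 0, Kira 23, Vikram 0. Kira and Farid advance.
Runoff: Kira is ranked above Farid on 23 ballots, Farid above Kira on 30.

Farid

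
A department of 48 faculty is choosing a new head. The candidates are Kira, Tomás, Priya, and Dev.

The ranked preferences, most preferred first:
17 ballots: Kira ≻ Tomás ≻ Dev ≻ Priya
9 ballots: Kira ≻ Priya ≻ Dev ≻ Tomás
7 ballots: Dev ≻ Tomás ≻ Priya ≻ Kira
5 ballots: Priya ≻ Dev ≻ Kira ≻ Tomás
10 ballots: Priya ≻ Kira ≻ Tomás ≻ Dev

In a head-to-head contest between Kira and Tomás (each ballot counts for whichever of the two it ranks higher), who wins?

Kira is ranked above Tomás on 41 ballots; Tomás above Kira on 7.

Kira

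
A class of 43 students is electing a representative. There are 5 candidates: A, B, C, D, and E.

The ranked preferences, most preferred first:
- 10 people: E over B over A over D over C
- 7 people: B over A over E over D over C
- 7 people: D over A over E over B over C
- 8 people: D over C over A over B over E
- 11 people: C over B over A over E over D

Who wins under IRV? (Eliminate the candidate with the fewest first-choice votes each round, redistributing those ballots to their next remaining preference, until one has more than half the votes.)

E

Round 1: A 0, B 7, C 11, D 15, E 10. A eliminated.
Round 2: B 7, C 11, D 15, E 10. B eliminated.
Round 3: C 11, D 15, E 17. C eliminated.
Round 4: D 15, E 28. E has a majority (≥22).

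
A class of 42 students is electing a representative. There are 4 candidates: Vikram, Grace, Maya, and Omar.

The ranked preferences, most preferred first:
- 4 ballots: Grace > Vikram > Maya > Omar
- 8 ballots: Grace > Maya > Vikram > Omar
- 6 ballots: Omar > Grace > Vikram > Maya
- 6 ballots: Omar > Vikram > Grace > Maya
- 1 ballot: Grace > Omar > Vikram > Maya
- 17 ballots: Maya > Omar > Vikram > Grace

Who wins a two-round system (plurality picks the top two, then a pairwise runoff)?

Grace

Round 1 first-place votes: Vikram 0, Grace 13, Maya 17, Omar 12. Maya and Grace advance.
Runoff: Maya is ranked above Grace on 17 ballots, Grace above Maya on 25.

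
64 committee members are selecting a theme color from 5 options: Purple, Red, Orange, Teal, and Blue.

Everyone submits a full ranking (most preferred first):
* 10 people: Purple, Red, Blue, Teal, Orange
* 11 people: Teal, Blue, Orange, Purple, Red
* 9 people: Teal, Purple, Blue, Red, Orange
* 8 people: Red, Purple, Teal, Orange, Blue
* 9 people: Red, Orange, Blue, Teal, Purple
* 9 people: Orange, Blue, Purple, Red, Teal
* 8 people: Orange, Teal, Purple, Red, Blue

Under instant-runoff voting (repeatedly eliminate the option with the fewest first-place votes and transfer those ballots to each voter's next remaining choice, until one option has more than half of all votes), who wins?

Round 1: Purple 10, Red 17, Orange 17, Teal 20, Blue 0. Blue eliminated.
Round 2: Purple 10, Red 17, Orange 17, Teal 20. Purple eliminated.
Round 3: Red 27, Orange 17, Teal 20. Orange eliminated.
Round 4: Red 36, Teal 28. Red has a majority (≥33).

Red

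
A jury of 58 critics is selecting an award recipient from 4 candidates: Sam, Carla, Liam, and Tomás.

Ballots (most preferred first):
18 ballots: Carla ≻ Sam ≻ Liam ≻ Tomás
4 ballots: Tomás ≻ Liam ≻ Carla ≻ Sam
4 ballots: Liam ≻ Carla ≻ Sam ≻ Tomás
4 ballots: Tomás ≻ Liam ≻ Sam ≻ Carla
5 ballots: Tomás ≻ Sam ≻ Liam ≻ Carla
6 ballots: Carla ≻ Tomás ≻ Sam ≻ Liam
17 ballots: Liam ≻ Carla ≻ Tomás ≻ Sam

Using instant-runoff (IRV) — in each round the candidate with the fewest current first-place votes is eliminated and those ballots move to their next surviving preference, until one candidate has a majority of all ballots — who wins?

Round 1: Sam 0, Carla 24, Liam 21, Tomás 13. Sam eliminated.
Round 2: Carla 24, Liam 21, Tomás 13. Tomás eliminated.
Round 3: Carla 24, Liam 34. Liam has a majority (≥30).

Liam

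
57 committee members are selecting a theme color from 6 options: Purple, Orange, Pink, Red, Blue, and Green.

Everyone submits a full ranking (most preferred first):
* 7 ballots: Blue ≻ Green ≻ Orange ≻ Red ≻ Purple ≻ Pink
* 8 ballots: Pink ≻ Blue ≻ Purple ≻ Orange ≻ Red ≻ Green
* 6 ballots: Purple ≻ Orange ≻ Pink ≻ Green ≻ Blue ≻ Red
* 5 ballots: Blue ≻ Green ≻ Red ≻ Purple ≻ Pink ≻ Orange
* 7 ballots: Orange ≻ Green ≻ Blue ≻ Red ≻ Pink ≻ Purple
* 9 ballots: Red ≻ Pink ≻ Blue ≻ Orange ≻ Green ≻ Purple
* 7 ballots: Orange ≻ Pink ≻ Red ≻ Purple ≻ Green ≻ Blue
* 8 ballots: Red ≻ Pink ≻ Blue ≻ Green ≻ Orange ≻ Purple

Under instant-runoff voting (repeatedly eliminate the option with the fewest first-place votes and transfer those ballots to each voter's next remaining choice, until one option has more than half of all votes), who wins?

Round 1: Purple 6, Orange 14, Pink 8, Red 17, Blue 12, Green 0. Green eliminated.
Round 2: Purple 6, Orange 14, Pink 8, Red 17, Blue 12. Purple eliminated.
Round 3: Orange 20, Pink 8, Red 17, Blue 12. Pink eliminated.
Round 4: Orange 20, Red 17, Blue 20. Red eliminated.
Round 5: Orange 20, Blue 37. Blue has a majority (≥29).

Blue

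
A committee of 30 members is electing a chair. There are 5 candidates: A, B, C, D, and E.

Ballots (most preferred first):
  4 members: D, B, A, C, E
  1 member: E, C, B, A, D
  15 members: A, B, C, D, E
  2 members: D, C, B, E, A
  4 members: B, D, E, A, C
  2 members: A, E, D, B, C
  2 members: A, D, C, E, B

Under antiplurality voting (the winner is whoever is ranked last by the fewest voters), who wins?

Last-place votes: A 2, B 2, C 6, D 1, E 19.

D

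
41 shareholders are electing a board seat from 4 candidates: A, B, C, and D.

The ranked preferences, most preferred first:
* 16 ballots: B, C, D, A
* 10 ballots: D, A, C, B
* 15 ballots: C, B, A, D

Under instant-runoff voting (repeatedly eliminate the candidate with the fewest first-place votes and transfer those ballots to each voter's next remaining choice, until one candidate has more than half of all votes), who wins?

Round 1: A 0, B 16, C 15, D 10. A eliminated.
Round 2: B 16, C 15, D 10. D eliminated.
Round 3: B 16, C 25. C has a majority (≥21).

C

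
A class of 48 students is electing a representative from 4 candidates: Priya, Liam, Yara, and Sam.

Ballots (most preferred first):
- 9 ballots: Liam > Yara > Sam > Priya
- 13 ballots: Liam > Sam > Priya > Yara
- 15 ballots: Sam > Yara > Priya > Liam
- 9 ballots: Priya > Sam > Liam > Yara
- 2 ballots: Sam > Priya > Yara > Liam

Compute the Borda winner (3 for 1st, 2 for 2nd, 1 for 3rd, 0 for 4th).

Sam

Priya: 9×0 + 13×1 + 15×1 + 9×3 + 2×2 = 59
Liam: 9×3 + 13×3 + 15×0 + 9×1 + 2×0 = 75
Yara: 9×2 + 13×0 + 15×2 + 9×0 + 2×1 = 50
Sam: 9×1 + 13×2 + 15×3 + 9×2 + 2×3 = 104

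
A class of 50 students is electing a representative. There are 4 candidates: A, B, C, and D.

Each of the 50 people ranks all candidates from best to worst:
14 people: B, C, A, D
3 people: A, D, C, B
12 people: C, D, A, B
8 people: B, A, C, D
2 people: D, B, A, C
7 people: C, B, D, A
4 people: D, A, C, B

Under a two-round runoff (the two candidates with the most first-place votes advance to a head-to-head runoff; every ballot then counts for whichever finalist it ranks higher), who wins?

C

Round 1 first-place votes: A 3, B 22, C 19, D 6. B and C advance.
Runoff: B is ranked above C on 24 ballots, C above B on 26.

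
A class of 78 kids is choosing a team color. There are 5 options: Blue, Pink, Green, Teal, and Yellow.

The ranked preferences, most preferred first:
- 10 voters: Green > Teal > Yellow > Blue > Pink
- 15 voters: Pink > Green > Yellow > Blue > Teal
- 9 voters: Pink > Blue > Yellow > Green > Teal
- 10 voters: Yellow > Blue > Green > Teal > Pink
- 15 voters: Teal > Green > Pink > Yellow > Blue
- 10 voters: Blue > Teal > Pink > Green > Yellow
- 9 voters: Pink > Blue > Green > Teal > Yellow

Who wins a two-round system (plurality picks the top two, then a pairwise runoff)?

Round 1 first-place votes: Blue 10, Pink 33, Green 10, Teal 15, Yellow 10. Pink and Teal advance.
Runoff: Pink is ranked above Teal on 33 ballots, Teal above Pink on 45.

Teal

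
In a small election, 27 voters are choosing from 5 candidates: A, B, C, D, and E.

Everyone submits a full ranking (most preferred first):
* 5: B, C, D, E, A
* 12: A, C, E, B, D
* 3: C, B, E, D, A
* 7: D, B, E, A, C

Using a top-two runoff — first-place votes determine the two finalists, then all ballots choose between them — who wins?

D

Round 1 first-place votes: A 12, B 5, C 3, D 7, E 0. A and D advance.
Runoff: A is ranked above D on 12 ballots, D above A on 15.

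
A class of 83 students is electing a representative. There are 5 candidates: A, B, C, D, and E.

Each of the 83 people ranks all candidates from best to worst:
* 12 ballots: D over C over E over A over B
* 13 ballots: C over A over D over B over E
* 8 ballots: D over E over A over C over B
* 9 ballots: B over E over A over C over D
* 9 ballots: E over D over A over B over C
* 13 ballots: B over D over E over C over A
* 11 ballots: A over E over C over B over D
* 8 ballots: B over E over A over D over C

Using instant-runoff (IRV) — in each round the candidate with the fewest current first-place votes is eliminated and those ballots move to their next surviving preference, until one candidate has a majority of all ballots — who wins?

D

Round 1: A 11, B 30, C 13, D 20, E 9. E eliminated.
Round 2: A 11, B 30, C 13, D 29. A eliminated.
Round 3: B 30, C 24, D 29. C eliminated.
Round 4: B 41, D 42. D has a majority (≥42).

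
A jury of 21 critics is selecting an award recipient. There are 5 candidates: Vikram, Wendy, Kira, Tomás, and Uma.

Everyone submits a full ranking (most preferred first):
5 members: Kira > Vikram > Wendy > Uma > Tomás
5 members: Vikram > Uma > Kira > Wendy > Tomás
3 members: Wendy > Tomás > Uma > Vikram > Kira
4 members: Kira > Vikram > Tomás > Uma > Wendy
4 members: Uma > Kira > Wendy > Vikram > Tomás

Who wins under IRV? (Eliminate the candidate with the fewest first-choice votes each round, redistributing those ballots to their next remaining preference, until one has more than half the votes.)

Uma

Round 1: Vikram 5, Wendy 3, Kira 9, Tomás 0, Uma 4. Tomás eliminated.
Round 2: Vikram 5, Wendy 3, Kira 9, Uma 4. Wendy eliminated.
Round 3: Vikram 5, Kira 9, Uma 7. Vikram eliminated.
Round 4: Kira 9, Uma 12. Uma has a majority (≥11).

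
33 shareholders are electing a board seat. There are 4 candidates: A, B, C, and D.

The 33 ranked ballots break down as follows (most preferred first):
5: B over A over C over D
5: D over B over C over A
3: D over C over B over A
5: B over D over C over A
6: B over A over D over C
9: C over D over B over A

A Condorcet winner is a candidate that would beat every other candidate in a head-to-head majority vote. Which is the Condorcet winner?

D

D vs A: 22–11
D vs B: 17–16
D vs C: 19–14
D beats every other candidate.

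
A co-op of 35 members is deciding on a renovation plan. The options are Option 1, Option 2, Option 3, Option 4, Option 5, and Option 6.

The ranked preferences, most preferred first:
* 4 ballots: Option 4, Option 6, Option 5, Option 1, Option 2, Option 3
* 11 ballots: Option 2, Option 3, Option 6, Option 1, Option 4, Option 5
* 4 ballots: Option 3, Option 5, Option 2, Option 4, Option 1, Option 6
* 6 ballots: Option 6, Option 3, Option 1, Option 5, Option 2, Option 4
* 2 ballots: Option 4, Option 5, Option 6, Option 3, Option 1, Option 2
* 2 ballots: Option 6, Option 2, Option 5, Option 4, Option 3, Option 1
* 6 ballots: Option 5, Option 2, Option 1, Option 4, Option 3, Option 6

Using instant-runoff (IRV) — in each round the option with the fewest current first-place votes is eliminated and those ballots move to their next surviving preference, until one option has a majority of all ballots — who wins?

Round 1: Option 1 0, Option 2 11, Option 3 4, Option 4 6, Option 5 6, Option 6 8. Option 1 eliminated.
Round 2: Option 2 11, Option 3 4, Option 4 6, Option 5 6, Option 6 8. Option 3 eliminated.
Round 3: Option 2 11, Option 4 6, Option 5 10, Option 6 8. Option 4 eliminated.
Round 4: Option 2 11, Option 5 12, Option 6 12. Option 2 eliminated.
Round 5: Option 5 12, Option 6 23. Option 6 has a majority (≥18).

Option 6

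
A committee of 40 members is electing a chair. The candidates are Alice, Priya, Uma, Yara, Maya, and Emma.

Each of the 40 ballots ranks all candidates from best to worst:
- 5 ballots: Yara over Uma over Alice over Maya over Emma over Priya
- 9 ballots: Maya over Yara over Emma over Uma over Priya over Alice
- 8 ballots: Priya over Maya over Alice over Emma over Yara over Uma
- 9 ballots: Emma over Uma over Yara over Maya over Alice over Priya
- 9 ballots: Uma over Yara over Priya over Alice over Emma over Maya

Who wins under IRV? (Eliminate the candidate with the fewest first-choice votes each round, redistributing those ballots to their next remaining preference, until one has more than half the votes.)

Uma

Round 1: Alice 0, Priya 8, Uma 9, Yara 5, Maya 9, Emma 9. Alice eliminated.
Round 2: Priya 8, Uma 9, Yara 5, Maya 9, Emma 9. Yara eliminated.
Round 3: Priya 8, Uma 14, Maya 9, Emma 9. Priya eliminated.
Round 4: Uma 14, Maya 17, Emma 9. Emma eliminated.
Round 5: Uma 23, Maya 17. Uma has a majority (≥21).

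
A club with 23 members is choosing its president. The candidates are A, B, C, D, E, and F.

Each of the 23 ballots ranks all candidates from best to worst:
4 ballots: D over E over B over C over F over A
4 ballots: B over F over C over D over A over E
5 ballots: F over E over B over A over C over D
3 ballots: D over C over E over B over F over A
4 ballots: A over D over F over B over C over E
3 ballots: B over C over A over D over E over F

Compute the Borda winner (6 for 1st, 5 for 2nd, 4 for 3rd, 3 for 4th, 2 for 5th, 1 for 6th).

B

A: 4×1 + 4×2 + 5×3 + 3×1 + 4×6 + 3×4 = 66
B: 4×4 + 4×6 + 5×4 + 3×3 + 4×3 + 3×6 = 99
C: 4×3 + 4×4 + 5×2 + 3×5 + 4×2 + 3×5 = 76
D: 4×6 + 4×3 + 5×1 + 3×6 + 4×5 + 3×3 = 88
E: 4×5 + 4×1 + 5×5 + 3×4 + 4×1 + 3×2 = 71
F: 4×2 + 4×5 + 5×6 + 3×2 + 4×4 + 3×1 = 83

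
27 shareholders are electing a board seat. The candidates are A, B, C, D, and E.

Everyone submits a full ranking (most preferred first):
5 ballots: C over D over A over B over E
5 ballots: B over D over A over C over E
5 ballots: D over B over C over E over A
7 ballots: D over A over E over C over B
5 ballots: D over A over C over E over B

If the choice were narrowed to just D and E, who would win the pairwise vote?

D is ranked above E on 27 ballots; E above D on 0.

D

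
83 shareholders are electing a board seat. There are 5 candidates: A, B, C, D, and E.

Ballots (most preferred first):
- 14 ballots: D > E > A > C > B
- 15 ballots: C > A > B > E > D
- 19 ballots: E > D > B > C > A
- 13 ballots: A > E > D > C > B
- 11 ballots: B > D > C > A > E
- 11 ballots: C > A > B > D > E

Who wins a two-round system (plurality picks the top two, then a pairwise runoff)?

Round 1 first-place votes: A 13, B 11, C 26, D 14, E 19. C and E advance.
Runoff: C is ranked above E on 37 ballots, E above C on 46.

E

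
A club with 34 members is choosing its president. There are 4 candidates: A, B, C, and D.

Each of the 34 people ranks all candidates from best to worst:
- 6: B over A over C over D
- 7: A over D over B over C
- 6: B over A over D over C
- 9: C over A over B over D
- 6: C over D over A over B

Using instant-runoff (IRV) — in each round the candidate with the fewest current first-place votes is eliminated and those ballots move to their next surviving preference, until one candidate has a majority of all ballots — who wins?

B

Round 1: A 7, B 12, C 15, D 0. D eliminated.
Round 2: A 7, B 12, C 15. A eliminated.
Round 3: B 19, C 15. B has a majority (≥18).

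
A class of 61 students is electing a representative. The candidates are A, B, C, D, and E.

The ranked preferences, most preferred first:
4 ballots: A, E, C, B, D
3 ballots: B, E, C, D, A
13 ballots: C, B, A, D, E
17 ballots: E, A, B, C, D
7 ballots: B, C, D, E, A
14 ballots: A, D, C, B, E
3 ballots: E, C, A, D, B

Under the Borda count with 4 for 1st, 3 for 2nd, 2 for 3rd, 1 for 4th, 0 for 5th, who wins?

A

A: 4×4 + 3×0 + 13×2 + 17×3 + 7×0 + 14×4 + 3×2 = 155
B: 4×1 + 3×4 + 13×3 + 17×2 + 7×4 + 14×1 + 3×0 = 131
C: 4×2 + 3×2 + 13×4 + 17×1 + 7×3 + 14×2 + 3×3 = 141
D: 4×0 + 3×1 + 13×1 + 17×0 + 7×2 + 14×3 + 3×1 = 75
E: 4×3 + 3×3 + 13×0 + 17×4 + 7×1 + 14×0 + 3×4 = 108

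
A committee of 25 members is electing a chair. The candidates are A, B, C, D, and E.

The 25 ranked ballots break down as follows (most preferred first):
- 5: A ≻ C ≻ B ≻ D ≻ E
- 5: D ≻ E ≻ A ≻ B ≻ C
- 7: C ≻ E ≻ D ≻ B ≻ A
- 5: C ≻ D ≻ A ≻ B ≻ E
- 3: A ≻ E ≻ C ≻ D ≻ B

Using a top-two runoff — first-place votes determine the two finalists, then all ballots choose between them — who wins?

Round 1 first-place votes: A 8, B 0, C 12, D 5, E 0. C and A advance.
Runoff: C is ranked above A on 12 ballots, A above C on 13.

A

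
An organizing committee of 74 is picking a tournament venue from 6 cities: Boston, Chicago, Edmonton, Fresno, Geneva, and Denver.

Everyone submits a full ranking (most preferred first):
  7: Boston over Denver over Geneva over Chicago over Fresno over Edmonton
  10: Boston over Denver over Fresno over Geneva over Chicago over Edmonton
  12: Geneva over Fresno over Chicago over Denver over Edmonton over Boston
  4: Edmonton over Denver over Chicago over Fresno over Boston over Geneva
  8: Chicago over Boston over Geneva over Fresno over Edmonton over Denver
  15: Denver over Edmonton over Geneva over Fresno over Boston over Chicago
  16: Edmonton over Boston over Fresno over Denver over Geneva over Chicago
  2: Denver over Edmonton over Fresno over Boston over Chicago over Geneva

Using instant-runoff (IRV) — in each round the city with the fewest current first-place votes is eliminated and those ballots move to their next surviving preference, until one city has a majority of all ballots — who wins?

Boston

Round 1: Boston 17, Chicago 8, Edmonton 20, Fresno 0, Geneva 12, Denver 17. Fresno eliminated.
Round 2: Boston 17, Chicago 8, Edmonton 20, Geneva 12, Denver 17. Chicago eliminated.
Round 3: Boston 25, Edmonton 20, Geneva 12, Denver 17. Geneva eliminated.
Round 4: Boston 25, Edmonton 20, Denver 29. Edmonton eliminated.
Round 5: Boston 41, Denver 33. Boston has a majority (≥38).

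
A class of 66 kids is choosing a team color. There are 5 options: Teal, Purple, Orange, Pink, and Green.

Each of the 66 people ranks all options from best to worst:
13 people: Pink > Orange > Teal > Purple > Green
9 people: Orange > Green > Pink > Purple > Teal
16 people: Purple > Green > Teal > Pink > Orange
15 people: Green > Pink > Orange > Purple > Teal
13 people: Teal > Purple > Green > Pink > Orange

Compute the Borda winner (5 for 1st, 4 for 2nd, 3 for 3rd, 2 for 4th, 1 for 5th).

Teal: 13×3 + 9×1 + 16×3 + 15×1 + 13×5 = 176
Purple: 13×2 + 9×2 + 16×5 + 15×2 + 13×4 = 206
Orange: 13×4 + 9×5 + 16×1 + 15×3 + 13×1 = 171
Pink: 13×5 + 9×3 + 16×2 + 15×4 + 13×2 = 210
Green: 13×1 + 9×4 + 16×4 + 15×5 + 13×3 = 227

Green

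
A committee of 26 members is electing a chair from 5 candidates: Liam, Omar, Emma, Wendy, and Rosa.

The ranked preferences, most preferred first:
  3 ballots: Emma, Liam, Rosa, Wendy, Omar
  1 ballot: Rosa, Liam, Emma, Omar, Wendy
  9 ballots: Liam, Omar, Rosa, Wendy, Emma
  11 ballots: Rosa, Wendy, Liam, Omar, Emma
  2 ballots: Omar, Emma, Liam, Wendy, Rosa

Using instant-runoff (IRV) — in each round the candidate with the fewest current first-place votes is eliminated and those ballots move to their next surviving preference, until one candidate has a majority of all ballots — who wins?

Liam

Round 1: Liam 9, Omar 2, Emma 3, Wendy 0, Rosa 12. Wendy eliminated.
Round 2: Liam 9, Omar 2, Emma 3, Rosa 12. Omar eliminated.
Round 3: Liam 9, Emma 5, Rosa 12. Emma eliminated.
Round 4: Liam 14, Rosa 12. Liam has a majority (≥14).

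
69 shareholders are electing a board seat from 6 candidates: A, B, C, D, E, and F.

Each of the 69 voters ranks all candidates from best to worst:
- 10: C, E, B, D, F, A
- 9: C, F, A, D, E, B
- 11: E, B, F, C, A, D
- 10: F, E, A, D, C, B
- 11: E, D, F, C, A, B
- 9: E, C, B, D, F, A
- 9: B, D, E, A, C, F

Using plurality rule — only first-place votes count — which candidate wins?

E

First-place votes: A 0, B 9, C 19, D 0, E 31, F 10.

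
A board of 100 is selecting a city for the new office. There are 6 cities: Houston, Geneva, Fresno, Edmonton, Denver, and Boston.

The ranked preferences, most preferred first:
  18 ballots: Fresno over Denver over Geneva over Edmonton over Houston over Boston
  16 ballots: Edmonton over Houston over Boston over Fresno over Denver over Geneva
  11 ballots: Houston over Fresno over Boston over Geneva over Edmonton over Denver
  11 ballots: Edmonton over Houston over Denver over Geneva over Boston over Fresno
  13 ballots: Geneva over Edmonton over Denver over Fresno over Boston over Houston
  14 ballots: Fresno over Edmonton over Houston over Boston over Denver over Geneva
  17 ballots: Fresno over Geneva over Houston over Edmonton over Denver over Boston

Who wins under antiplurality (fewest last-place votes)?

Edmonton

Last-place votes: Houston 13, Geneva 30, Fresno 11, Edmonton 0, Denver 11, Boston 35.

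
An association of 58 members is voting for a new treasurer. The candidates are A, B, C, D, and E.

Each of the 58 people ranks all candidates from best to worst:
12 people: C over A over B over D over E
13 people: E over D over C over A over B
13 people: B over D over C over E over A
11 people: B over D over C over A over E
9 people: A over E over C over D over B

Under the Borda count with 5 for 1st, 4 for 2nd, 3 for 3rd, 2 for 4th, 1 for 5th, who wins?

A: 12×4 + 13×2 + 13×1 + 11×2 + 9×5 = 154
B: 12×3 + 13×1 + 13×5 + 11×5 + 9×1 = 178
C: 12×5 + 13×3 + 13×3 + 11×3 + 9×3 = 198
D: 12×2 + 13×4 + 13×4 + 11×4 + 9×2 = 190
E: 12×1 + 13×5 + 13×2 + 11×1 + 9×4 = 150

C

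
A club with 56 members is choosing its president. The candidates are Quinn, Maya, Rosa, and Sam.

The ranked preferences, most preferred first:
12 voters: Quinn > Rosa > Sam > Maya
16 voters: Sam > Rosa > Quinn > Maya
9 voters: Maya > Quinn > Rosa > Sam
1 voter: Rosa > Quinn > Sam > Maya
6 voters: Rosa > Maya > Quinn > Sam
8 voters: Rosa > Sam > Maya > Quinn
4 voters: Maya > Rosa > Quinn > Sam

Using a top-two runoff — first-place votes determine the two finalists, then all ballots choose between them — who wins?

Rosa

Round 1 first-place votes: Quinn 12, Maya 13, Rosa 15, Sam 16. Sam and Rosa advance.
Runoff: Sam is ranked above Rosa on 16 ballots, Rosa above Sam on 40.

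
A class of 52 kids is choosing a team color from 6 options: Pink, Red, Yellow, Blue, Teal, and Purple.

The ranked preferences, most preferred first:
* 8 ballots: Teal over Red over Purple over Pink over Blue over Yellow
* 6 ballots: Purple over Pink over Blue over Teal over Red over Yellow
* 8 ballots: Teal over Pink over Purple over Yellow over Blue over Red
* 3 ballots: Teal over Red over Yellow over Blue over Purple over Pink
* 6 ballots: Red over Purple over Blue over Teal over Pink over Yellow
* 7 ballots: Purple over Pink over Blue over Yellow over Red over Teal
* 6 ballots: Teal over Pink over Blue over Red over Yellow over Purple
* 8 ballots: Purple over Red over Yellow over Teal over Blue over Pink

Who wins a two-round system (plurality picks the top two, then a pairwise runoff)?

Round 1 first-place votes: Pink 0, Red 6, Yellow 0, Blue 0, Teal 25, Purple 21. Teal and Purple advance.
Runoff: Teal is ranked above Purple on 25 ballots, Purple above Teal on 27.

Purple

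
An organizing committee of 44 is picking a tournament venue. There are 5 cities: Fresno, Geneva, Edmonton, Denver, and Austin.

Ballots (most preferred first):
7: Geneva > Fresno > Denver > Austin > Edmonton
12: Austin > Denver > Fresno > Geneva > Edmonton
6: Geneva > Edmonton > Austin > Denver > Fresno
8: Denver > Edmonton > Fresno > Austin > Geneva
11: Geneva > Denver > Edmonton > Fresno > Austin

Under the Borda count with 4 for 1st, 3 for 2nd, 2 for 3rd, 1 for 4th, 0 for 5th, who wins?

Fresno: 7×3 + 12×2 + 6×0 + 8×2 + 11×1 = 72
Geneva: 7×4 + 12×1 + 6×4 + 8×0 + 11×4 = 108
Edmonton: 7×0 + 12×0 + 6×3 + 8×3 + 11×2 = 64
Denver: 7×2 + 12×3 + 6×1 + 8×4 + 11×3 = 121
Austin: 7×1 + 12×4 + 6×2 + 8×1 + 11×0 = 75

Denver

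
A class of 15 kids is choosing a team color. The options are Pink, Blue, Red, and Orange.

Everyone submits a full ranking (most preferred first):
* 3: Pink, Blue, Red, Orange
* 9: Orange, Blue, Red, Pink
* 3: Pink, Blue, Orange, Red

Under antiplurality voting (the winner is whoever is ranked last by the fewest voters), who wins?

Last-place votes: Pink 9, Blue 0, Red 3, Orange 3.

Blue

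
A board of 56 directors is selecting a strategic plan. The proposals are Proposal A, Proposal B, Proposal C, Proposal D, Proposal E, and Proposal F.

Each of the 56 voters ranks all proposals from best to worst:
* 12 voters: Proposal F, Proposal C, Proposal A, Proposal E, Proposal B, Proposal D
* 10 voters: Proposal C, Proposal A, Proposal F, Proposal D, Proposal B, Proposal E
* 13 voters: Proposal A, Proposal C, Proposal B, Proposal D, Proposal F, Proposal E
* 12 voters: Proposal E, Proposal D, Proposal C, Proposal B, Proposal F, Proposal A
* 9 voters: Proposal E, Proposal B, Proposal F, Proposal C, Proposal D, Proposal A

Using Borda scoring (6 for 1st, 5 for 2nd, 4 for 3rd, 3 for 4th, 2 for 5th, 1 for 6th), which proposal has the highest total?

Proposal C

Proposal A: 12×4 + 10×5 + 13×6 + 12×1 + 9×1 = 197
Proposal B: 12×2 + 10×2 + 13×4 + 12×3 + 9×5 = 177
Proposal C: 12×5 + 10×6 + 13×5 + 12×4 + 9×3 = 260
Proposal D: 12×1 + 10×3 + 13×3 + 12×5 + 9×2 = 159
Proposal E: 12×3 + 10×1 + 13×1 + 12×6 + 9×6 = 185
Proposal F: 12×6 + 10×4 + 13×2 + 12×2 + 9×4 = 198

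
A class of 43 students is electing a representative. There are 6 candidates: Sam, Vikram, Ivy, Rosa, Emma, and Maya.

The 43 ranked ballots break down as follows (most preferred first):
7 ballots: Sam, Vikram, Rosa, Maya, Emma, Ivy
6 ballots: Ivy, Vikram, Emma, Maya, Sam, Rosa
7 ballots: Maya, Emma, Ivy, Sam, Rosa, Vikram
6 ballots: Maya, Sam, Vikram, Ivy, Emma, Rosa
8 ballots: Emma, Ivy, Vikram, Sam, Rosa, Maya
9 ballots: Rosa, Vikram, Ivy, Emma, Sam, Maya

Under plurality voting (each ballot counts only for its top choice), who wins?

Maya

First-place votes: Sam 7, Vikram 0, Ivy 6, Rosa 9, Emma 8, Maya 13.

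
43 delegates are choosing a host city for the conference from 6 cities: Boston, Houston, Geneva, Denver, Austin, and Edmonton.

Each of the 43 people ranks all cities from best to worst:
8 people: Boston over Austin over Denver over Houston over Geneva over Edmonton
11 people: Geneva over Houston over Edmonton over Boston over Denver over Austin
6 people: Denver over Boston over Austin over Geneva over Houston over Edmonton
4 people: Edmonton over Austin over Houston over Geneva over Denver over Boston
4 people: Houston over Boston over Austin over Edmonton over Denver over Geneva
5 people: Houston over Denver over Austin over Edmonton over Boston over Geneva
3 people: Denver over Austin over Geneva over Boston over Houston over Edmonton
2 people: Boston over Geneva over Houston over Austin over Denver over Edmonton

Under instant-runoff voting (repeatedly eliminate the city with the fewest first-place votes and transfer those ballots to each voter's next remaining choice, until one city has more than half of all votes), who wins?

Round 1: Boston 10, Houston 9, Geneva 11, Denver 9, Austin 0, Edmonton 4. Austin eliminated.
Round 2: Boston 10, Houston 9, Geneva 11, Denver 9, Edmonton 4. Edmonton eliminated.
Round 3: Boston 10, Houston 13, Geneva 11, Denver 9. Denver eliminated.
Round 4: Boston 16, Houston 13, Geneva 14. Houston eliminated.
Round 5: Boston 25, Geneva 18. Boston has a majority (≥22).

Boston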